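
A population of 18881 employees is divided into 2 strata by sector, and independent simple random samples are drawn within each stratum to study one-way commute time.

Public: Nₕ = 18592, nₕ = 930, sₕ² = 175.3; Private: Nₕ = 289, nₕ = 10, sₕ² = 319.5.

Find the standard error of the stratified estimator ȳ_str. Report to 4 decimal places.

0.4253

Var(ȳ_str) = Σₕ Wₕ²(1 − fₕ)sₕ²/nₕ with Wₕ = Nₕ/N, N = 18881.
Public: Wₕ = 0.98469361; term = 0.98469361²·(1 − 0.05002151)·175.3/930 = 0.17362609.
Private: Wₕ = 0.01530639; term = 0.01530639²·(1 − 0.03460208)·319.5/10 = 0.0072264154.
Sum = 0.18085251.
SE = √(0.18085251) = 0.4253.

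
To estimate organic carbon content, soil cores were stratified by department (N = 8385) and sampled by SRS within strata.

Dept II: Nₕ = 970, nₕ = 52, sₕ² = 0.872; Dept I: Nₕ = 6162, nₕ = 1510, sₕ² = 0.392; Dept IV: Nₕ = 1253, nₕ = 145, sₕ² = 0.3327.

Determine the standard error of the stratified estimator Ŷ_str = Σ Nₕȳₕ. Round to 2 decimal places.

Var(Ŷ_str) = Σₕ Nₕ²(1 − fₕ)sₕ²/nₕ.
Dept II: 970²·(1 − 52/970)·0.872/52 = 14932.329.
Dept I: 6162²·(1 − 1510/6162)·0.392/1510 = 7441.6719.
Dept IV: 1253²·(1 − 145/1253)·0.3327/145 = 3185.4855.
Sum = 25559.486.
SE = √(25559.486) = 159.87.

159.87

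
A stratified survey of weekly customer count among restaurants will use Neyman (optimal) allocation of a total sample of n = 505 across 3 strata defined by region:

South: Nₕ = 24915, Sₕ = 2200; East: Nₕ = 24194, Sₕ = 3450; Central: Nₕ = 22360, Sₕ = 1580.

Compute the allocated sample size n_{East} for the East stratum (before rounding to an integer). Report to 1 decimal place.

Neyman allocation: nₕ = n·NₕSₕ / Σⱼ NⱼSⱼ.
Σ NⱼSⱼ = 24915·2200 + 24194·3450 + 22360·1580 = 1.736111 × 10^8.
n_{East} = 505·24194·3450 / (1.736111 × 10^8) = 242.8.

242.8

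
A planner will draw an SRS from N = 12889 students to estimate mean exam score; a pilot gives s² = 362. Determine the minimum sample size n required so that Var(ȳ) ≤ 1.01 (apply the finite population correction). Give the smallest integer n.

349

Without fpc, n₀ = s²/D = 362/1.01 = 358.4158.
With fpc, (1 − n/N)·s²/n ≤ D requires n ≥ n₀/(1 + n₀/N) = 358.4158/(1 + 358.4158/12889) = 348.7187.
Rounding up, n = 349.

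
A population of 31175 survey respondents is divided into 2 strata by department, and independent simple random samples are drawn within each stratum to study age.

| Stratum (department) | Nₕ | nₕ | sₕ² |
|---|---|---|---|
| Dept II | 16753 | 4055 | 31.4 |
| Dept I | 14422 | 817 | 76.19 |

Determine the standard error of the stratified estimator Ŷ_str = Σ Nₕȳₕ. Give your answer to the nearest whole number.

Var(Ŷ_str) = Σₕ Nₕ²(1 − fₕ)sₕ²/nₕ.
Dept II: 16753²·(1 − 4055/16753)·31.4/4055 = 1.6472773 × 10^6.
Dept I: 14422²·(1 − 817/14422)·76.19/817 = 1.8297845 × 10^7.
Sum = 1.9945122 × 10^7.
SE = √(1.9945122 × 10^7) = 4466.

4466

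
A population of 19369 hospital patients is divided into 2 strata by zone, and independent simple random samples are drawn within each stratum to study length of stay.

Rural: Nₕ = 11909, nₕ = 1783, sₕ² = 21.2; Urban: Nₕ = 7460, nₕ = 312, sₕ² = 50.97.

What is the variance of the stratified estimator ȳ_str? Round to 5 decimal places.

Var(ȳ_str) = Σₕ Wₕ²(1 − fₕ)sₕ²/nₕ with Wₕ = Nₕ/N, N = 19369.
Rural: Wₕ = 0.61484847; term = 0.61484847²·(1 − 0.14971870)·21.2/1783 = 0.0038219354.
Urban: Wₕ = 0.38515153; term = 0.38515153²·(1 − 0.04182306)·50.97/312 = 0.023220363.
Sum = 0.027042298.

0.02704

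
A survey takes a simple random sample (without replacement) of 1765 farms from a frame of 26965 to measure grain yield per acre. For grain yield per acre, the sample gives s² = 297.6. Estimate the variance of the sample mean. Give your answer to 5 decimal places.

Under SRS without replacement, Var(ȳ) = (1 − f)·s²/n with f = n/N = 1765/26965 = 0.06545522.
Var(ȳ) = (1 − 0.06545522)·297.6/1765 = 0.93454478·0.1686119 = 0.15757537.

0.15758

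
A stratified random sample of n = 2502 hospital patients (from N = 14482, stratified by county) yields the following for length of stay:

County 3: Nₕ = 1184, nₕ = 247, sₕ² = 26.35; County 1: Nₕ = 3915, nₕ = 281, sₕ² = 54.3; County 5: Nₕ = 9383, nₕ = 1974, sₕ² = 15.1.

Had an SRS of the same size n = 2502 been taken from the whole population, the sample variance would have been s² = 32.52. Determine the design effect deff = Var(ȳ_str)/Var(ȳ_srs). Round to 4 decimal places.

Var(ȳ_str) = Σ Wₕ²(1−fₕ)sₕ²/nₕ with Wₕ = Nₕ/14482:
  County 3: (1184/14482)²·(1−247/1184)·26.35/247 = 5.6431016 × 10^-4
  County 1: (3915/14482)²·(1−281/3915)·54.3/281 = 0.013108503
  County 5: (9383/14482)²·(1−1974/9383)·15.1/1974 = 0.0025355608
  → Var(ȳ_str) = 0.016208374.
Var(ȳ_srs) = (1 − 2502/14482)·32.52/2502 = 0.010752056.
deff = 0.016208374 / 0.010752056 = 1.5075.

1.5075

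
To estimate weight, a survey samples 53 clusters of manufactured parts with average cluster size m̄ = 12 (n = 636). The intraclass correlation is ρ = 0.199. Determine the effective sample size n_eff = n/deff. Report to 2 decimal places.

deff = 1 + (12 − 1)·0.199 = 1 + 2.189 = 3.189.
n_eff = 636 / 3.189 = 199.44.

199.44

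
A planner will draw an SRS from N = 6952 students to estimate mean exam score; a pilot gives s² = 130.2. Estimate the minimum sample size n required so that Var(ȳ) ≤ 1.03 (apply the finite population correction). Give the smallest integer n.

Without fpc, n₀ = s²/D = 130.2/1.03 = 126.4078.
With fpc, (1 − n/N)·s²/n ≤ D requires n ≥ n₀/(1 + n₀/N) = 126.4078/(1 + 126.4078/6952) = 124.1504.
Rounding up, n = 125.

125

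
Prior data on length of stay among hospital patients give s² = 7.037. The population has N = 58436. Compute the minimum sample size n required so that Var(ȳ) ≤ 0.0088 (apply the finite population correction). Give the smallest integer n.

Without fpc, n₀ = s²/D = 7.037/0.0088 = 799.6591.
With fpc, (1 − n/N)·s²/n ≤ D requires n ≥ n₀/(1 + n₀/N) = 799.6591/(1 + 799.6591/58436) = 788.8640.
Rounding up, n = 789.

789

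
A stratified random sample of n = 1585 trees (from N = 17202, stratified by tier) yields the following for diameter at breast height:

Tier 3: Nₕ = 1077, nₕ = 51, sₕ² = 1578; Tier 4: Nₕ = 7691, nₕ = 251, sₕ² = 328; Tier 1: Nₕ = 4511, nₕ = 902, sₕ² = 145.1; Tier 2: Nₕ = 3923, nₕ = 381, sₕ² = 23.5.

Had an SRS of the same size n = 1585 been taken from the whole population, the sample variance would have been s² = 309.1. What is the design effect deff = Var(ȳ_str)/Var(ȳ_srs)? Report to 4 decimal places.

2.1462

Var(ȳ_str) = Σ Wₕ²(1−fₕ)sₕ²/nₕ with Wₕ = Nₕ/17202:
  Tier 3: (1077/17202)²·(1−51/1077)·1578/51 = 0.11554256
  Tier 4: (7691/17202)²·(1−251/7691)·328/251 = 0.25269578
  Tier 1: (4511/17202)²·(1−902/4511)·145.1/902 = 0.0088503959
  Tier 2: (3923/17202)²·(1−381/3923)·23.5/381 = 0.0028963555
  → Var(ȳ_str) = 0.37998509.
Var(ȳ_srs) = (1 − 1585/17202)·309.1/1585 = 0.17704693.
deff = 0.37998509 / 0.17704693 = 2.1462.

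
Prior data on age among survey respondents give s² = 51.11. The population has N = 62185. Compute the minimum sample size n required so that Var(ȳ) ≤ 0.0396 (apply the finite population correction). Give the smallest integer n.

1265

Without fpc, n₀ = s²/D = 51.11/0.0396 = 1290.6566.
With fpc, (1 − n/N)·s²/n ≤ D requires n ≥ n₀/(1 + n₀/N) = 1290.6566/(1 + 1290.6566/62185) = 1264.4136.
Rounding up, n = 1265.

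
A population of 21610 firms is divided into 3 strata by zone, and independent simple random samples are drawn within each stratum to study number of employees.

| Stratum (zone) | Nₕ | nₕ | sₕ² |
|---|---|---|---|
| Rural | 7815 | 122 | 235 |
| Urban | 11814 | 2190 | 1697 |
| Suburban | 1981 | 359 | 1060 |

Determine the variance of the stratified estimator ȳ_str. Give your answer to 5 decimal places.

0.45696

Var(ȳ_str) = Σₕ Wₕ²(1 − fₕ)sₕ²/nₕ with Wₕ = Nₕ/N, N = 21610.
Rural: Wₕ = 0.36163813; term = 0.36163813²·(1 − 0.01561100)·235/122 = 0.24798374.
Urban: Wₕ = 0.54669135; term = 0.54669135²·(1 − 0.18537329)·1697/2190 = 0.18866041.
Suburban: Wₕ = 0.09167052; term = 0.09167052²·(1 − 0.18122161)·1060/359 = 0.020315953.
Sum = 0.4569601.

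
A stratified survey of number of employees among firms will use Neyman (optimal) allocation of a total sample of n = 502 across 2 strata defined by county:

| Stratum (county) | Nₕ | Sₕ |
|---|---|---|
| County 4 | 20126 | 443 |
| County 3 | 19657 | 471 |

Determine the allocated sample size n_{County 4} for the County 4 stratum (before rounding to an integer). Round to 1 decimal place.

246.3

Neyman allocation: nₕ = n·NₕSₕ / Σⱼ NⱼSⱼ.
Σ NⱼSⱼ = 20126·443 + 19657·471 = 1.8174265 × 10^7.
n_{County 4} = 502·20126·443 / (1.8174265 × 10^7) = 246.3.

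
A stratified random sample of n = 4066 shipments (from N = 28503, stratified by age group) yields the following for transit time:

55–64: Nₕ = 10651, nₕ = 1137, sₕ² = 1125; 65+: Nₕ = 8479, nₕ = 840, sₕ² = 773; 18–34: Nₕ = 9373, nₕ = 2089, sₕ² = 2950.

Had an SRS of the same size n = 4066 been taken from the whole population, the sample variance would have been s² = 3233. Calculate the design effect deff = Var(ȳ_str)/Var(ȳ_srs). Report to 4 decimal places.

Var(ȳ_str) = Σ Wₕ²(1−fₕ)sₕ²/nₕ with Wₕ = Nₕ/28503:
  55–64: (10651/28503)²·(1−1137/10651)·1125/1137 = 0.123414
  65+: (8479/28503)²·(1−840/8479)·773/840 = 0.073366907
  18–34: (9373/28503)²·(1−2089/9373)·2950/2089 = 0.11867274
  → Var(ȳ_str) = 0.31545365.
Var(ȳ_srs) = (1 − 4066/28503)·3233/4066 = 0.68170369.
deff = 0.31545365 / 0.68170369 = 0.4627.

0.4627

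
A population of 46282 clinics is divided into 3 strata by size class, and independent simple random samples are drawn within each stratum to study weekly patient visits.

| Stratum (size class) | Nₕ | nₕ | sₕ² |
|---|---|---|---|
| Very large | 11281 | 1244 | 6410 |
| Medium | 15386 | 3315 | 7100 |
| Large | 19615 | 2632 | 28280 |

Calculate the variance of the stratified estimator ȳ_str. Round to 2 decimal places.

2.13

Var(ȳ_str) = Σₕ Wₕ²(1 − fₕ)sₕ²/nₕ with Wₕ = Nₕ/N, N = 46282.
Very large: Wₕ = 0.24374487; term = 0.24374487²·(1 − 0.11027391)·6410/1244 = 0.27237355.
Medium: Wₕ = 0.33244026; term = 0.33244026²·(1 − 0.21545561)·7100/3315 = 0.18570327.
Large: Wₕ = 0.42381487; term = 0.42381487²·(1 − 0.13418302)·28280/2632 = 1.6709829.
Sum = 2.1290597.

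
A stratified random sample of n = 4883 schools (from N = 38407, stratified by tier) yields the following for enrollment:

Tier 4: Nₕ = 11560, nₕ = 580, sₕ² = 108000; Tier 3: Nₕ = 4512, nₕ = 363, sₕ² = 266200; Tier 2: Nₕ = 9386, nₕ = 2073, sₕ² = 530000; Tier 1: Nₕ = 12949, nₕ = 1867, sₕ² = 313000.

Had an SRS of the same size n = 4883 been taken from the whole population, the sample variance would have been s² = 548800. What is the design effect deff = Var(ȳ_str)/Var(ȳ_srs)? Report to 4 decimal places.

Var(ȳ_str) = Σ Wₕ²(1−fₕ)sₕ²/nₕ with Wₕ = Nₕ/38407:
  Tier 4: (11560/38407)²·(1−580/11560)·108000/580 = 16.02268
  Tier 3: (4512/38407)²·(1−363/4512)·266200/363 = 9.3066457
  Tier 2: (9386/38407)²·(1−2073/9386)·530000/2073 = 11.896848
  Tier 1: (12949/38407)²·(1−1867/12949)·313000/1867 = 16.309236
  → Var(ȳ_str) = 53.53541.
Var(ȳ_srs) = (1 − 4883/38407)·548800/4883 = 98.100862.
deff = 53.53541 / 98.100862 = 0.5457.

0.5457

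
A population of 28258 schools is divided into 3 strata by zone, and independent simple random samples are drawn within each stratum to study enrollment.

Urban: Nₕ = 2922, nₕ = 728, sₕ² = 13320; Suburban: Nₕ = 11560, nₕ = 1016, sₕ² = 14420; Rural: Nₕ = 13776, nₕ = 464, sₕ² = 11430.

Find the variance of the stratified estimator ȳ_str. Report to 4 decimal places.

7.9707

Var(ȳ_str) = Σₕ Wₕ²(1 − fₕ)sₕ²/nₕ with Wₕ = Nₕ/N, N = 28258.
Urban: Wₕ = 0.10340435; term = 0.10340435²·(1 − 0.24914442)·13320/728 = 0.14689494.
Suburban: Wₕ = 0.40908769; term = 0.40908769²·(1 − 0.08788927)·14420/1016 = 2.1664663.
Rural: Wₕ = 0.48750796; term = 0.48750796²·(1 − 0.03368177)·11430/464 = 5.6573344.
Sum = 7.9706956.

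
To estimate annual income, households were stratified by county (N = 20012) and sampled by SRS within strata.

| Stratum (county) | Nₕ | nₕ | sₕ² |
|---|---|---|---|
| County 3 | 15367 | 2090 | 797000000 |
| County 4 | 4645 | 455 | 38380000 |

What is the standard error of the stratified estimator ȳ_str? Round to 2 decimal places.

Var(ȳ_str) = Σₕ Wₕ²(1 − fₕ)sₕ²/nₕ with Wₕ = Nₕ/N, N = 20012.
County 3: Wₕ = 0.76788927; term = 0.76788927²·(1 − 0.13600573)·797000000/2090 = 194276.42.
County 4: Wₕ = 0.23211073; term = 0.23211073²·(1 − 0.09795479)·38380000/455 = 4099.3248.
Sum = 198375.74.
SE = √(198375.74) = 445.39.

445.39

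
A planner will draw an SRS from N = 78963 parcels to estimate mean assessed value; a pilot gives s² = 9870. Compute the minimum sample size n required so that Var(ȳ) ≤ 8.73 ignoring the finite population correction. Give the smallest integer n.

Without fpc, n₀ = s²/D = 9870/8.73 = 1130.5842.
Rounding up, n = 1131.

1131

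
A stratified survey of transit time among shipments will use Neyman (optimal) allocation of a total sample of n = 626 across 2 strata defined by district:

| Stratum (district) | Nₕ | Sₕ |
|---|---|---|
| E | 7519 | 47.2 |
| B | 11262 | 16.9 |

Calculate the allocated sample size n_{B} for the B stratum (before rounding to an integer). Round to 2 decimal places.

Neyman allocation: nₕ = n·NₕSₕ / Σⱼ NⱼSⱼ.
Σ NⱼSⱼ = 7519·47.2 + 11262·16.9 = 545224.6.
n_{B} = 626·11262·16.9 / 545224.6 = 218.52.

218.52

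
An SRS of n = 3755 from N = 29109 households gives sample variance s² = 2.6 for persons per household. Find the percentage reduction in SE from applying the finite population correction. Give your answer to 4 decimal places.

f = n/N = 3755/29109 = 0.12899790.
SE_no-fpc = √(s²/n) = 0.026313687; SE_fpc = √((1−f)s²/n) = 0.024557904.
Ratio = √(1−f) = 0.93327493. Reduction = 100·(1 − 0.93327493) = 6.6725%.

6.6725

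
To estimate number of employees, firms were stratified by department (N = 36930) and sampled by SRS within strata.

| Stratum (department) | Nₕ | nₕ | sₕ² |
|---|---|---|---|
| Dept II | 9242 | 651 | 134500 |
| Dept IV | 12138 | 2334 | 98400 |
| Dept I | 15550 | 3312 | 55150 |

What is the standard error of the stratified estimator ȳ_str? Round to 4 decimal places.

Var(ȳ_str) = Σₕ Wₕ²(1 − fₕ)sₕ²/nₕ with Wₕ = Nₕ/N, N = 36930.
Dept II: Wₕ = 0.25025724; term = 0.25025724²·(1 − 0.07043930)·134500/651 = 12.027971.
Dept IV: Wₕ = 0.32867587; term = 0.32867587²·(1 − 0.19228868)·98400/2334 = 3.6786297.
Dept I: Wₕ = 0.42106688; term = 0.42106688²·(1 − 0.21299035)·55150/3312 = 2.3234719.
Sum = 18.030073.
SE = √(18.030073) = 4.2462.

4.2462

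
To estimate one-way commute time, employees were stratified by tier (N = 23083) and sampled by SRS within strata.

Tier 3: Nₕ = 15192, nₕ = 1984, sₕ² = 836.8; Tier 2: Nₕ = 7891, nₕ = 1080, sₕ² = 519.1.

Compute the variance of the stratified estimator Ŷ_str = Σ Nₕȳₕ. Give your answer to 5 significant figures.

Var(Ŷ_str) = Σₕ Nₕ²(1 − fₕ)sₕ²/nₕ.
Tier 3: 15192²·(1 − 1984/15192)·836.8/1984 = 8.4631496 × 10^7.
Tier 2: 7891²·(1 − 1080/7891)·519.1/1080 = 2.5832724 × 10^7.
Sum = 1.1046422 × 10^8.

1.1046 × 10^8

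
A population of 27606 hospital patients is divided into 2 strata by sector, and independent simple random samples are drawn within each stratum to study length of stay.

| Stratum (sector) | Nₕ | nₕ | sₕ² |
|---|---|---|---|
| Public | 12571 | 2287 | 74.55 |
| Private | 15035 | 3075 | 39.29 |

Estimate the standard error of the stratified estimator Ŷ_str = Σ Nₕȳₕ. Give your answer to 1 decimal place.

2551.8

Var(Ŷ_str) = Σₕ Nₕ²(1 − fₕ)sₕ²/nₕ.
Public: 12571²·(1 − 2287/12571)·74.55/2287 = 4.2141829 × 10^6.
Private: 15035²·(1 − 3075/15035)·39.29/3075 = 2.2975846 × 10^6.
Sum = 6.5117675 × 10^6.
SE = √(6.5117675 × 10^6) = 2551.8.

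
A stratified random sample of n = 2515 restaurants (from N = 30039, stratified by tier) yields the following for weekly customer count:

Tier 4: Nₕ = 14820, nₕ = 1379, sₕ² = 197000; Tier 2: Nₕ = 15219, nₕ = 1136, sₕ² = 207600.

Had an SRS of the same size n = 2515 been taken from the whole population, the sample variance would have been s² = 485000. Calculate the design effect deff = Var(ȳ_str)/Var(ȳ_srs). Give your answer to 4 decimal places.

Var(ȳ_str) = Σ Wₕ²(1−fₕ)sₕ²/nₕ with Wₕ = Nₕ/30039:
  Tier 4: (14820/30039)²·(1−1379/14820)·197000/1379 = 31.536305
  Tier 2: (15219/30039)²·(1−1136/15219)·207600/1136 = 43.40696
  → Var(ȳ_str) = 74.943265.
Var(ȳ_srs) = (1 − 2515/30039)·485000/2515 = 176.69727.
deff = 74.943265 / 176.69727 = 0.4241.

0.4241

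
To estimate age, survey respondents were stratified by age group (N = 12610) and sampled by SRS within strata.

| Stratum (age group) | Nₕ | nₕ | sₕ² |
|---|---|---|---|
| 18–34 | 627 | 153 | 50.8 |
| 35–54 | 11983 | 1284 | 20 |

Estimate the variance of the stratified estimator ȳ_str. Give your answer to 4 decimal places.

Var(ȳ_str) = Σₕ Wₕ²(1 − fₕ)sₕ²/nₕ with Wₕ = Nₕ/N, N = 12610.
18–34: Wₕ = 0.04972244; term = 0.04972244²·(1 − 0.24401914)·50.8/153 = 6.2056602 × 10^-4.
35–54: Wₕ = 0.95027756; term = 0.95027756²·(1 − 0.10715180)·20/1284 = 0.012558667.
Sum = 0.013179233.

0.0132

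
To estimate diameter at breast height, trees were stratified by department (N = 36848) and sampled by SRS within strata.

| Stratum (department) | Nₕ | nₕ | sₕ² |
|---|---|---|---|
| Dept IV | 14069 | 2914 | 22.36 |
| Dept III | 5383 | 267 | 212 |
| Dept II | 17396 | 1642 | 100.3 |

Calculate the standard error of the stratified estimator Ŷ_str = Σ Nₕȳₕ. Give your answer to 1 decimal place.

6309.6

Var(Ŷ_str) = Σₕ Nₕ²(1 − fₕ)sₕ²/nₕ.
Dept IV: 14069²·(1 − 2914/14069)·22.36/2914 = 1.2042456 × 10^6.
Dept III: 5383²·(1 − 267/5383)·212/267 = 2.1866512 × 10^7.
Dept II: 17396²·(1 − 1642/17396)·100.3/1642 = 1.6740484 × 10^7.
Sum = 3.9811242 × 10^7.
SE = √(3.9811242 × 10^7) = 6309.6.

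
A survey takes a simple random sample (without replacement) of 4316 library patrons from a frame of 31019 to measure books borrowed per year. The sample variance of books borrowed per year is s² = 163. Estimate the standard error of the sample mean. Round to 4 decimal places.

Under SRS without replacement, Var(ȳ) = (1 − f)·s²/n with f = n/N = 4316/31019 = 0.13914053.
Var(ȳ) = (1 − 0.13914053)·163/4316 = 0.86085947·0.03776645 = 0.032511607.
SE(ȳ) = √(0.032511607) = 0.1803.

0.1803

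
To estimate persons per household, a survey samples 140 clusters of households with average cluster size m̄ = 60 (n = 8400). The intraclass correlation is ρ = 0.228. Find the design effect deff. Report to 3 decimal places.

14.452

deff = 1 + (60 − 1)·0.228 = 1 + 13.452 = 14.452.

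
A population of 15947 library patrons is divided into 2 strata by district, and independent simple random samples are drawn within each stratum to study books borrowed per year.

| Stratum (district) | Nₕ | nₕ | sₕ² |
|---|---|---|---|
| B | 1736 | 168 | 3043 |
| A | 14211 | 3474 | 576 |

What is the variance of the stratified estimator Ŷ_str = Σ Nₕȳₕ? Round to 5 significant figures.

Var(Ŷ_str) = Σₕ Nₕ²(1 − fₕ)sₕ²/nₕ.
B: 1736²·(1 − 168/1736)·3043/168 = 4.9304715 × 10^7.
A: 14211²·(1 − 3474/14211)·576/3474 = 2.529882 × 10^7.
Sum = 7.4603535 × 10^7.

7.4604 × 10^7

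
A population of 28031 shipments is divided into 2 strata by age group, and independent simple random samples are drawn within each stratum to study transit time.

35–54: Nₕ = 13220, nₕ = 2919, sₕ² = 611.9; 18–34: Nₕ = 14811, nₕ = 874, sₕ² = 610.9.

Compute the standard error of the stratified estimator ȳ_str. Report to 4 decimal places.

0.4690

Var(ȳ_str) = Σₕ Wₕ²(1 − fₕ)sₕ²/nₕ with Wₕ = Nₕ/N, N = 28031.
35–54: Wₕ = 0.47162071; term = 0.47162071²·(1 − 0.22080182)·611.9/2919 = 0.036331223.
18–34: Wₕ = 0.52837929; term = 0.52837929²·(1 − 0.05901020)·610.9/874 = 0.18362643.
Sum = 0.21995765.
SE = √(0.21995765) = 0.4690.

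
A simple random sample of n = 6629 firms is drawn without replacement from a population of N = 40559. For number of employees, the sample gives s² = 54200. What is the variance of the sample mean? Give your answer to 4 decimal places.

6.8399

Under SRS without replacement, Var(ȳ) = (1 − f)·s²/n with f = n/N = 6629/40559 = 0.16344091.
Var(ȳ) = (1 − 0.16344091)·54200/6629 = 0.83655909·8.1761955 = 6.8398706.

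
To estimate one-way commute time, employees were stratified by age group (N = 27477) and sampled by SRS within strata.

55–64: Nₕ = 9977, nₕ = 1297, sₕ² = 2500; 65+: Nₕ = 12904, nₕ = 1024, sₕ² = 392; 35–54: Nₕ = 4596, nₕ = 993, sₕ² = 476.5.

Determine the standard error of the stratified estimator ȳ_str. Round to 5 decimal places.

Var(ȳ_str) = Σₕ Wₕ²(1 − fₕ)sₕ²/nₕ with Wₕ = Nₕ/N, N = 27477.
55–64: Wₕ = 0.36310369; term = 0.36310369²·(1 − 0.12999900)·2500/1297 = 0.22109611.
65+: Wₕ = 0.46962914; term = 0.46962914²·(1 − 0.07935524)·392/1024 = 0.07772993.
35–54: Wₕ = 0.16726717; term = 0.16726717²·(1 − 0.21605744)·476.5/993 = 0.010524932.
Sum = 0.30935097.
SE = √(0.30935097) = 0.55619.

0.55619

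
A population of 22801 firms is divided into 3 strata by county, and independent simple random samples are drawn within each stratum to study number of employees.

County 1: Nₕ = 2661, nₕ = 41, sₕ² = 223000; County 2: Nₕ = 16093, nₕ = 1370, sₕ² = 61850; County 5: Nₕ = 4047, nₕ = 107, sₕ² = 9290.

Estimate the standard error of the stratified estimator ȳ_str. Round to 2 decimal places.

Var(ȳ_str) = Σₕ Wₕ²(1 − fₕ)sₕ²/nₕ with Wₕ = Nₕ/N, N = 22801.
County 1: Wₕ = 0.11670541; term = 0.11670541²·(1 − 0.01540774)·223000/41 = 72.938929.
County 2: Wₕ = 0.70580238; term = 0.70580238²·(1 − 0.08513018)·61850/1370 = 20.575229.
County 5: Wₕ = 0.17749222; term = 0.17749222²·(1 − 0.02643934)·9290/107 = 2.6628921.
Sum = 96.17705.
SE = √(96.17705) = 9.81.

9.81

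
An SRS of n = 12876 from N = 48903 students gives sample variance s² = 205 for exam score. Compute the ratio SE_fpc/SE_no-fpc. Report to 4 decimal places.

f = n/N = 12876/48903 = 0.26329673.
SE_no-fpc = √(s²/n) = 0.12617882; SE_fpc = √((1−f)s²/n) = 0.10830107.
Ratio = √(1−f) = 0.85831420.

0.8583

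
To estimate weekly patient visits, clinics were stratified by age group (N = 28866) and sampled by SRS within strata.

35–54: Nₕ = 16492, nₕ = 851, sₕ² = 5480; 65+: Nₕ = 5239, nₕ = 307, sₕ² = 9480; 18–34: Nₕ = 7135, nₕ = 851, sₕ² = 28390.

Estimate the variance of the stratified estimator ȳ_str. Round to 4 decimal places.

Var(ȳ_str) = Σₕ Wₕ²(1 − fₕ)sₕ²/nₕ with Wₕ = Nₕ/N, N = 28866.
35–54: Wₕ = 0.57132959; term = 0.57132959²·(1 − 0.05160078)·5480/851 = 1.9934972.
65+: Wₕ = 0.18149380; term = 0.18149380²·(1 − 0.05859897)·9480/307 = 0.95756489.
18–34: Wₕ = 0.24717661; term = 0.24717661²·(1 − 0.11927120)·28390/851 = 1.795117.
Sum = 4.7461791.

4.7462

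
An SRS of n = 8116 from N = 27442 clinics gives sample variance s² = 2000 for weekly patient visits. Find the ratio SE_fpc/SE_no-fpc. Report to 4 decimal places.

f = n/N = 8116/27442 = 0.29575104.
SE_no-fpc = √(s²/n) = 0.49641395; SE_fpc = √((1−f)s²/n) = 0.41658832.
Ratio = √(1−f) = 0.83919543.

0.8392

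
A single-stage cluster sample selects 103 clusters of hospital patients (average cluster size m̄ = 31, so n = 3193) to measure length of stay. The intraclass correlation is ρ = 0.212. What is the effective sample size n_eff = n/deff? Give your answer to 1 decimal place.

433.8

deff = 1 + (31 − 1)·0.212 = 1 + 6.36 = 7.36.
n_eff = 3193 / 7.36 = 433.8.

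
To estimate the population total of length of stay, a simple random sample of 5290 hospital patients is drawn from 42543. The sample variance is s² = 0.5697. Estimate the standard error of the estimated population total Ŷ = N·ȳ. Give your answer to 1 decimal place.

Var(Ŷ) = N²·Var(ȳ) = N²·(1 − n/N)·s²/n.
f = 5290/42543 = 0.12434478; Var(ȳ) = 0.87565522·0.5697/5290 = 9.4302605 × 10^-5.
Var(Ŷ) = 42543² · (9.4302605 × 10^-5) = 170678.93.
SE(Ŷ) = √(170678.93) = 413.1.

413.1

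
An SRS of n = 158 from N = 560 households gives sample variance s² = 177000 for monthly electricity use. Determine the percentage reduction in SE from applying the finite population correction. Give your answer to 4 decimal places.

15.2735

f = n/N = 158/560 = 0.28214286.
SE_no-fpc = √(s²/n) = 33.470183; SE_fpc = √((1−f)s²/n) = 28.358098.
Ratio = √(1−f) = 0.84726451. Reduction = 100·(1 − 0.84726451) = 15.2735%.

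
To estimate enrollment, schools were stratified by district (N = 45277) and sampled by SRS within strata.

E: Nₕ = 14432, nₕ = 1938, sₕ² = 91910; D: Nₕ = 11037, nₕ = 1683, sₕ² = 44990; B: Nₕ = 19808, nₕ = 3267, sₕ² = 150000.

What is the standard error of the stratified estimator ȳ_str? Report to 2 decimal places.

3.59

Var(ȳ_str) = Σₕ Wₕ²(1 − fₕ)sₕ²/nₕ with Wₕ = Nₕ/N, N = 45277.
E: Wₕ = 0.31874903; term = 0.31874903²·(1 − 0.13428492)·91910/1938 = 4.171399.
D: Wₕ = 0.24376615; term = 0.24376615²·(1 − 0.15248709)·44990/1683 = 1.3462478.
B: Wₕ = 0.43748482; term = 0.43748482²·(1 − 0.16493336)·150000/3267 = 7.3381946.
Sum = 12.855841.
SE = √(12.855841) = 3.59.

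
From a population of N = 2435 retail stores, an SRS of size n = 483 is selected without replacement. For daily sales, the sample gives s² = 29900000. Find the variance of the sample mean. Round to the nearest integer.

Under SRS without replacement, Var(ȳ) = (1 − f)·s²/n with f = n/N = 483/2435 = 0.19835729.
Var(ȳ) = (1 − 0.19835729)·29900000/483 = 0.80164271·61904.762 = 49625.501.

49626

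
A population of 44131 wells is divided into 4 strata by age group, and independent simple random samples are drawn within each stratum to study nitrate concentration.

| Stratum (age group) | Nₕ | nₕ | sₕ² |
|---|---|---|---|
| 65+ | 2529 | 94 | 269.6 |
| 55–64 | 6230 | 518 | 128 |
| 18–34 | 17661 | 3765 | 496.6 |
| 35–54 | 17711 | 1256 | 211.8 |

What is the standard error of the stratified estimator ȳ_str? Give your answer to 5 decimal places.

Var(ȳ_str) = Σₕ Wₕ²(1 − fₕ)sₕ²/nₕ with Wₕ = Nₕ/N, N = 44131.
65+: Wₕ = 0.05730666; term = 0.05730666²·(1 − 0.03716884)·269.6/94 = 0.0090688515.
55–64: Wₕ = 0.14117061; term = 0.14117061²·(1 − 0.08314607)·128/518 = 0.0045151161.
18–34: Wₕ = 0.40019487; term = 0.40019487²·(1 − 0.21318159)·496.6/3765 = 0.016621082.
35–54: Wₕ = 0.40132786; term = 0.40132786²·(1 − 0.07091638)·211.8/1256 = 0.025234212.
Sum = 0.055439262.
SE = √(0.055439262) = 0.23546.

0.23546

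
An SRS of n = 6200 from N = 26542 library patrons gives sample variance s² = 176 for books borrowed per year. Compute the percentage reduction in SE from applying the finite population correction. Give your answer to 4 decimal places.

f = n/N = 6200/26542 = 0.23359204.
SE_no-fpc = √(s²/n) = 0.16848471; SE_fpc = √((1−f)s²/n) = 0.14749948.
Ratio = √(1−f) = 0.87544729. Reduction = 100·(1 − 0.87544729) = 12.4553%.

12.4553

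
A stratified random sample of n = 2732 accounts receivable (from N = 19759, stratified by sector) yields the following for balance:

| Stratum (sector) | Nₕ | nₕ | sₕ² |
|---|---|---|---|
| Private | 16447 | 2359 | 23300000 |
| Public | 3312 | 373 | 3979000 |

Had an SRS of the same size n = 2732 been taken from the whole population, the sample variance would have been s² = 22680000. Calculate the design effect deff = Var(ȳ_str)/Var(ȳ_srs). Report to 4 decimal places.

0.8566

Var(ȳ_str) = Σ Wₕ²(1−fₕ)sₕ²/nₕ with Wₕ = Nₕ/19759:
  Private: (16447/19759)²·(1−2359/16447)·23300000/2359 = 5861.8418
  Public: (3312/19759)²·(1−373/3312)·3979000/373 = 265.96537
  → Var(ȳ_str) = 6127.8072.
Var(ȳ_srs) = (1 − 2732/19759)·22680000/2732 = 7153.7792.
deff = 6127.8072 / 7153.7792 = 0.8566.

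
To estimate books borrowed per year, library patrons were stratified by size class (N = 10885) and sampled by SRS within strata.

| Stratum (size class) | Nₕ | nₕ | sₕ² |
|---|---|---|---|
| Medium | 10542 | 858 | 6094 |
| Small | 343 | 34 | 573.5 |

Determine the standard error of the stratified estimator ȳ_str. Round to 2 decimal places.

Var(ȳ_str) = Σₕ Wₕ²(1 − fₕ)sₕ²/nₕ with Wₕ = Nₕ/N, N = 10885.
Medium: Wₕ = 0.96848875; term = 0.96848875²·(1 − 0.08138873)·6094/858 = 6.1197839.
Small: Wₕ = 0.03151125; term = 0.03151125²·(1 − 0.09912536)·573.5/34 = 0.015088645.
Sum = 6.1348725.
SE = √(6.1348725) = 2.48.

2.48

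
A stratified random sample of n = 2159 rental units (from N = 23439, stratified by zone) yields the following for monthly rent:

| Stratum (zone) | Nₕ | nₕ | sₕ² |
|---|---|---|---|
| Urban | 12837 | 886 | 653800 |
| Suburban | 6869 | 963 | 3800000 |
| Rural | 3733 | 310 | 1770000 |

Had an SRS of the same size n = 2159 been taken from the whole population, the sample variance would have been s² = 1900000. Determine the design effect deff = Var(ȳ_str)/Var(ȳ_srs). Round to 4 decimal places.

0.7888

Var(ȳ_str) = Σ Wₕ²(1−fₕ)sₕ²/nₕ with Wₕ = Nₕ/23439:
  Urban: (12837/23439)²·(1−886/12837)·653800/886 = 206.06338
  Suburban: (6869/23439)²·(1−963/6869)·3800000/963 = 291.38427
  Rural: (3733/23439)²·(1−310/3733)·1770000/310 = 132.80007
  → Var(ȳ_str) = 630.24772.
Var(ȳ_srs) = (1 − 2159/23439)·1900000/2159 = 798.97558.
deff = 630.24772 / 798.97558 = 0.7888.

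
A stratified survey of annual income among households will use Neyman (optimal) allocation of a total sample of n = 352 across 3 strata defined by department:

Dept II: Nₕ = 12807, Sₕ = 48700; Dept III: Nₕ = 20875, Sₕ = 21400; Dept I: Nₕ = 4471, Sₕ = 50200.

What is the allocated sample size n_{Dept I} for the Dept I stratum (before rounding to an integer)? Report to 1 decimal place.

Neyman allocation: nₕ = n·NₕSₕ / Σⱼ NⱼSⱼ.
Σ NⱼSⱼ = 12807·48700 + 20875·21400 + 4471·50200 = 1.2948701 × 10^9.
n_{Dept I} = 352·4471·50200 / (1.2948701 × 10^9) = 61.0.

61.0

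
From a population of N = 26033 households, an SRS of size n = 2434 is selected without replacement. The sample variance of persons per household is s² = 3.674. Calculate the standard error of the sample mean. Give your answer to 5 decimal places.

0.03699

Under SRS without replacement, Var(ȳ) = (1 − f)·s²/n with f = n/N = 2434/26033 = 0.09349672.
Var(ȳ) = (1 − 0.09349672)·3.674/2434 = 0.90650328·0.0015094495 = 0.0013683209.
SE(ȳ) = √(0.0013683209) = 0.03699.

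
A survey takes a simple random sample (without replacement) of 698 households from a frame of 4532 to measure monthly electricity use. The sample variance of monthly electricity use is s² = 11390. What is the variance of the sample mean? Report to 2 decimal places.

Under SRS without replacement, Var(ȳ) = (1 − f)·s²/n with f = n/N = 698/4532 = 0.15401589.
Var(ȳ) = (1 − 0.15401589)·11390/698 = 0.84598411·16.318052 = 13.804812.

13.80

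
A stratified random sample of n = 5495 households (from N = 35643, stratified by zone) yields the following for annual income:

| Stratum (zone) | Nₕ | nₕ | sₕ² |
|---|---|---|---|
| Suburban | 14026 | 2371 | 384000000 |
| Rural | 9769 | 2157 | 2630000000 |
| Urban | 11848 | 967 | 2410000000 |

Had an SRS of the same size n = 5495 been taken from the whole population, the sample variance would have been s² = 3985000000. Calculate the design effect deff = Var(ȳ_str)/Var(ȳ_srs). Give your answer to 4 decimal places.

Var(ȳ_str) = Σ Wₕ²(1−fₕ)sₕ²/nₕ with Wₕ = Nₕ/35643:
  Suburban: (14026/35643)²·(1−2371/14026)·384000000/2371 = 20839.979
  Rural: (9769/35643)²·(1−2157/9769)·2630000000/2157 = 71368.405
  Urban: (11848/35643)²·(1−967/11848)·2410000000/967 = 252904.13
  → Var(ȳ_str) = 345112.51.
Var(ȳ_srs) = (1 − 5495/35643)·3985000000/5495 = 613401.57.
deff = 345112.51 / 613401.57 = 0.5626.

0.5626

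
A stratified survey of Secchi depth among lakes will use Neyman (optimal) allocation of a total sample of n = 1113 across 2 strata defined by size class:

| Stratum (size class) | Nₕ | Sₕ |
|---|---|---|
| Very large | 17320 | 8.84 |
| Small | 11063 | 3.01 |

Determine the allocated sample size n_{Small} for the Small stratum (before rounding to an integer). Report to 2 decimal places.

198.82

Neyman allocation: nₕ = n·NₕSₕ / Σⱼ NⱼSⱼ.
Σ NⱼSⱼ = 17320·8.84 + 11063·3.01 = 186408.43.
n_{Small} = 1113·11063·3.01 / 186408.43 = 198.82.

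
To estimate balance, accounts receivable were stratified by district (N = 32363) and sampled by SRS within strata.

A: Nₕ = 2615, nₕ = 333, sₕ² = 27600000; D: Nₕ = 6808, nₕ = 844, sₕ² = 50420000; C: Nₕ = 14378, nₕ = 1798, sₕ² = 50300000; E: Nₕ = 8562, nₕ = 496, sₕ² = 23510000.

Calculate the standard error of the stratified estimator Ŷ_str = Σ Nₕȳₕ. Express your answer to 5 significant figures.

3.3547 × 10^6

Var(Ŷ_str) = Σₕ Nₕ²(1 − fₕ)sₕ²/nₕ.
A: 2615²·(1 − 333/2615)·27600000/333 = 4.945978 × 10^11.
D: 6808²·(1 − 844/6808)·50420000/844 = 2.425591 × 10^12.
C: 14378²·(1 − 1798/14378)·50300000/1798 = 5.0600804 × 10^12.
E: 8562²·(1 − 496/8562)·23510000/496 = 3.2734401 × 10^12.
Sum = 1.1253709 × 10^13.
SE = √(1.1253709 × 10^13) = 3.3547 × 10^6.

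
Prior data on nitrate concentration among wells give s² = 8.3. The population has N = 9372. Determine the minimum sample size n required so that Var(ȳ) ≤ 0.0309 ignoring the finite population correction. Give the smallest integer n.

269

Without fpc, n₀ = s²/D = 8.3/0.0309 = 268.6084.
Rounding up, n = 269.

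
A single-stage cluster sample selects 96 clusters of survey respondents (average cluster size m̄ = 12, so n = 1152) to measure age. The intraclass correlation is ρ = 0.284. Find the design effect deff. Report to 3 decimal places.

4.124

deff = 1 + (12 − 1)·0.284 = 1 + 3.124 = 4.124.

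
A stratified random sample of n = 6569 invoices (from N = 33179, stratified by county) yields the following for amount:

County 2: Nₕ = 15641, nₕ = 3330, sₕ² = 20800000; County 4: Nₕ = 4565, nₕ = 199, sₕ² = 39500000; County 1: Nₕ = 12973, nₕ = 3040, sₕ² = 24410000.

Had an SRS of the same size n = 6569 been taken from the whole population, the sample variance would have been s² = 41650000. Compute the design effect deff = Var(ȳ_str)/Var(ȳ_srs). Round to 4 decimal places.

Var(ȳ_str) = Σ Wₕ²(1−fₕ)sₕ²/nₕ with Wₕ = Nₕ/33179:
  County 2: (15641/33179)²·(1−3330/15641)·20800000/3330 = 1092.5727
  County 4: (4565/33179)²·(1−199/4565)·39500000/199 = 3593.7011
  County 1: (12973/33179)²·(1−3040/12973)·24410000/3040 = 939.91475
  → Var(ȳ_str) = 5626.1886.
Var(ȳ_srs) = (1 − 6569/33179)·41650000/6569 = 5085.0746.
deff = 5626.1886 / 5085.0746 = 1.1064.

1.1064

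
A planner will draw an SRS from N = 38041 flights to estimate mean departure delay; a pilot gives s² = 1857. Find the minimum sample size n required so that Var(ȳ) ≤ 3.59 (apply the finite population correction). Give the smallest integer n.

511

Without fpc, n₀ = s²/D = 1857/3.59 = 517.2702.
With fpc, (1 − n/N)·s²/n ≤ D requires n ≥ n₀/(1 + n₀/N) = 517.2702/(1 + 517.2702/38041) = 510.3309.
Rounding up, n = 511.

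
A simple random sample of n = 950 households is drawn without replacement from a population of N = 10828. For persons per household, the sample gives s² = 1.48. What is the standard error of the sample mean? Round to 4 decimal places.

0.0377

Under SRS without replacement, Var(ȳ) = (1 − f)·s²/n with f = n/N = 950/10828 = 0.08773550.
Var(ȳ) = (1 − 0.08773550)·1.48/950 = 0.91226450·0.0015578947 = 0.0014212121.
SE(ȳ) = √(0.0014212121) = 0.0377.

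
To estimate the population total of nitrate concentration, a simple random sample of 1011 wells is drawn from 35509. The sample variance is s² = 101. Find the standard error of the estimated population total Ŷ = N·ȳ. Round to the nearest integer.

Var(Ŷ) = N²·Var(ȳ) = N²·(1 − n/N)·s²/n.
f = 1011/35509 = 0.02847166; Var(ȳ) = 0.97152834·101/1011 = 0.097056739.
Var(Ŷ) = 35509² · 0.097056739 = 1.2237778 × 10^8.
SE(Ŷ) = √(1.2237778 × 10^8) = 11062.

11062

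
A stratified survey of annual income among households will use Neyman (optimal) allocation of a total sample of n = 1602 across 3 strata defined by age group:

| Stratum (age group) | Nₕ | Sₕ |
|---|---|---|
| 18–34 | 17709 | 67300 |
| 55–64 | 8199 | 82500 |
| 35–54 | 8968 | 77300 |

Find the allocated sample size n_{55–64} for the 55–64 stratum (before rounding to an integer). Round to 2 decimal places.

423.05

Neyman allocation: nₕ = n·NₕSₕ / Σⱼ NⱼSⱼ.
Σ NⱼSⱼ = 17709·67300 + 8199·82500 + 8968·77300 = 2.5614596 × 10^9.
n_{55–64} = 1602·8199·82500 / (2.5614596 × 10^9) = 423.05.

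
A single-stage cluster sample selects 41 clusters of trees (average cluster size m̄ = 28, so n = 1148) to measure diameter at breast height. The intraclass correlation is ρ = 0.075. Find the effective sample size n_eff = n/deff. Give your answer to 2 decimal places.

379.50

deff = 1 + (28 − 1)·0.075 = 1 + 2.025 = 3.025.
n_eff = 1148 / 3.025 = 379.50.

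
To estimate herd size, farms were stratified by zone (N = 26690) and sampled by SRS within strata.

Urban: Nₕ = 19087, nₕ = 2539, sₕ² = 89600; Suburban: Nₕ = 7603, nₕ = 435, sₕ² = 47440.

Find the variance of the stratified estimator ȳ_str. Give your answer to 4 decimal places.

23.9904

Var(ȳ_str) = Σₕ Wₕ²(1 − fₕ)sₕ²/nₕ with Wₕ = Nₕ/N, N = 26690.
Urban: Wₕ = 0.71513676; term = 0.71513676²·(1 − 0.13302248)·89600/2539 = 15.64701.
Suburban: Wₕ = 0.28486324; term = 0.28486324²·(1 − 0.05721426)·47440/435 = 8.3433654.
Sum = 23.990375.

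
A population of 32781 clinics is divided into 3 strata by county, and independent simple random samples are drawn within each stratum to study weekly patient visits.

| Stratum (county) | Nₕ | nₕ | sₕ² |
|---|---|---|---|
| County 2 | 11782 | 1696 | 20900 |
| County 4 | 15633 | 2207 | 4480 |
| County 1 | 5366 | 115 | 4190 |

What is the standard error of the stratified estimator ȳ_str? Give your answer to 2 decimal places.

1.65

Var(ȳ_str) = Σₕ Wₕ²(1 − fₕ)sₕ²/nₕ with Wₕ = Nₕ/N, N = 32781.
County 2: Wₕ = 0.35941552; term = 0.35941552²·(1 − 0.14394840)·20900/1696 = 1.3627432.
County 4: Wₕ = 0.47689210; term = 0.47689210²·(1 − 0.14117572)·4480/2207 = 0.39647906.
County 1: Wₕ = 0.16369238; term = 0.16369238²·(1 − 0.02143123)·4190/115 = 0.95535432.
Sum = 2.7145766.
SE = √(2.7145766) = 1.65.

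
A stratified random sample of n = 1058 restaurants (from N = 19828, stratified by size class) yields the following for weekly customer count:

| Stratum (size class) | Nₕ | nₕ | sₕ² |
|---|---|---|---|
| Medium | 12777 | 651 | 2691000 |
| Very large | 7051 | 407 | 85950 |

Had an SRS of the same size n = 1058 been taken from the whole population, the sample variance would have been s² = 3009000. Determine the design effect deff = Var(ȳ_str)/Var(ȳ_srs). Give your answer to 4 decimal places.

Var(ȳ_str) = Σ Wₕ²(1−fₕ)sₕ²/nₕ with Wₕ = Nₕ/19828:
  Medium: (12777/19828)²·(1−651/12777)·2691000/651 = 1629.001
  Very large: (7051/19828)²·(1−407/7051)·85950/407 = 25.163671
  → Var(ȳ_str) = 1654.1647.
Var(ȳ_srs) = (1 − 1058/19828)·3009000/1058 = 2692.2903.
deff = 1654.1647 / 2692.2903 = 0.6144.

0.6144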